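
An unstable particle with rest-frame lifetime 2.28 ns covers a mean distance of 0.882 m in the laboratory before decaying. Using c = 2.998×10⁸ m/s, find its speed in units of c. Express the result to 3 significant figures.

0.790c

Let x = d/(cτ) = 0.8820 m / (2.998×10⁸ m/s × 2.280×10^-9 s) = 1.2903. Since d = βγcτ, x = βγ = β/√(1−β²).
Solving: β² = x²/(1+x²) = 1.66487/2.66487 = 0.624747, so β = 0.790.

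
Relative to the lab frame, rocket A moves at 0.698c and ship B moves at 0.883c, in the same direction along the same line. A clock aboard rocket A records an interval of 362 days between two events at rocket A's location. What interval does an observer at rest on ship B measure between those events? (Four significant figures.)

413.2 days

Speed of rocket A in ship B's frame: u = (v_A − v_B)/(1 − v_A v_B/c²) = (0.698 − 0.883)/(1 − 0.698×0.883) = −0.185/0.383666 = −0.48219; |u| = 0.48219c.
γ for this relative speed: γ = 1/√(1 − 0.232507) = 1.1415.
The clock on rocket A records proper time, so ship B measures Δt = γΔτ = 1.1415 × 362 = 413.2 days.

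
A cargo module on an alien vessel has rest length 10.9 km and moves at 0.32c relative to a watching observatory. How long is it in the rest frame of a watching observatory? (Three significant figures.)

10.3 km

Lorentz factor: γ = (1 − 0.1024)^(−1/2) = 1.0555.
Length contraction: L = L₀/γ = 10.9/1.0555 = 10.3 km.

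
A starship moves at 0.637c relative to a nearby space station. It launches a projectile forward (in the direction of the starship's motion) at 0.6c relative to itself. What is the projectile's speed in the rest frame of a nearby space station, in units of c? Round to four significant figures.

0.8950c

Relativistic velocity addition: u = (u' + v)/(1 + u'v/c²), with u' = 0.6c and v = 0.637c.
Numerator: 0.6 + 0.637 = 1.237. Denominator: 1 + (0.6)(0.637) = 1.3822.
u = 1.237/1.3822 = 0.89495, so the speed is 0.8950c.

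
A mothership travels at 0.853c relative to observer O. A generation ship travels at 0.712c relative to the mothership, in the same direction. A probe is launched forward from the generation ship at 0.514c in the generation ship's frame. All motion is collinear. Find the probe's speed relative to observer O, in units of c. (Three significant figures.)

Compose velocities in two stages. Stage 1 (into S'): u₁ = (0.514+0.712)/(1+0.514×0.712) = 0.89753.
Stage 2 (into S): u = (0.89753+0.853)/(1+0.89753×0.853) = 0.99147, so the speed is 0.991c.

0.991c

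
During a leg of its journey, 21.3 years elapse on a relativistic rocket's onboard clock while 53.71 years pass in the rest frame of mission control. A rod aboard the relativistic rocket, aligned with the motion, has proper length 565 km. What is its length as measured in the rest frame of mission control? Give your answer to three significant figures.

224 km

The time-dilation ratio gives γ = 53.71/21.3 = 2.5216.
The rod contracts by the same γ: 565 km / 2.5216 = 224 km.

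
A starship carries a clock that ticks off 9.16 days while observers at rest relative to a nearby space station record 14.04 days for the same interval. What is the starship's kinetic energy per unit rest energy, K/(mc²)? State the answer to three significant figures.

0.533

From Δt = γΔτ: γ = 14.04/9.16 = 1.53275.
Since K = (γ−1)mc², K/(mc²) = 1.53275 − 1 = 0.533.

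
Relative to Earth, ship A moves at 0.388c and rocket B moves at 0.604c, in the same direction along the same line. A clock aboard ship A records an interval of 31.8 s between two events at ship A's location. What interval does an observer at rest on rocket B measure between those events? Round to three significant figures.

Speed of ship A in rocket B's frame: u = (v_A − v_B)/(1 − v_A v_B/c²) = (0.388 − 0.604)/(1 − 0.388×0.604) = −0.216/0.765648 = −0.28211; |u| = 0.28211c.
γ for this relative speed: γ = 1/√(1 − 0.0795861) = 1.0423.
The clock on ship A records proper time, so rocket B measures Δt = γΔτ = 1.0423 × 31.8 = 33.1 s.

33.1 s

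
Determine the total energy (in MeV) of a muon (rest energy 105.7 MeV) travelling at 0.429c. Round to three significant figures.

117 MeV

Lorentz factor: γ = (1 − 0.184041)^(−1/2) = 1.107.
Total energy: E = γmc² = 1.107 × 105.7 MeV = 117 MeV.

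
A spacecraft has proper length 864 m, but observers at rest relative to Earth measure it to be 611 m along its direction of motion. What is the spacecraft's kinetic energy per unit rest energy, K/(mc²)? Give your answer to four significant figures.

0.4141

Length contraction gives γ = L₀/L = 864/611 = 1.41408.
Since K = (γ−1)mc², K/(mc²) = 1.41408 − 1 = 0.4141.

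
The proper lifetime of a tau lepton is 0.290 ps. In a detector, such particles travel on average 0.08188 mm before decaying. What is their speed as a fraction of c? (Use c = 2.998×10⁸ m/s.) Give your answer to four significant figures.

0.6856c

d = βγcτ ⇒ βγ = d/(cτ) = 8.188×10^-5 m / (8.6942×10^-5 m) = 0.94178.
β = (βγ)/√(1+(βγ)²) = 0.94178/√1.88695 = 0.6856.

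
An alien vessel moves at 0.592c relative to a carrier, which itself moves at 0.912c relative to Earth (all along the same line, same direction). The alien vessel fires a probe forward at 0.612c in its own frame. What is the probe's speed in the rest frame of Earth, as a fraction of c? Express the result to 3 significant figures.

First combine the probe and alien vessel (S''→S'): u₁ = (0.612 + 0.592)/(1 + 0.612×0.592) = 1.204/1.362304 = 0.8838.
Then combine with the carrier (S'→S): u = (0.8838 + 0.912)/(1 + 0.8838×0.912) = 1.7958/1.8060256 = 0.99434.

0.994c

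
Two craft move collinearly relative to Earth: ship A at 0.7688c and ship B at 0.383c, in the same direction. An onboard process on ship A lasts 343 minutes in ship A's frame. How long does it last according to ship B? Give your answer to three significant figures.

Speed of ship A in ship B's frame: u = (v_A − v_B)/(1 − v_A v_B/c²) = (0.7688 − 0.383)/(1 − 0.7688×0.383) = 0.3858/0.7055496 = 0.54681; |u| = 0.54681c.
γ for this relative speed: γ = 1/√(1 − 0.299001) = 1.1944.
Ship A's interval is proper; time dilation gives Δt_B = γΔτ = 1.1944 × 343 minutes = 410 minutes.

410 minutes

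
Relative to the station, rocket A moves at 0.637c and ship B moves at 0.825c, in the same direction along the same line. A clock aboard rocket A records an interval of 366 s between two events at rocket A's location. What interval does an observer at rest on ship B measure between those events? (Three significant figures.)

399 s

Transform rocket A's velocity into ship B's frame: (0.637 − 0.825)/(1 − 0.637·0.825) = −0.188/0.474475, so the relative speed is 0.39623c.
At |u| = 0.39623c, γ = (1 − 0.156998)^(−1/2) = 1.0891.
The clock on rocket A records proper time, so ship B measures Δt = γΔτ = 1.0891 × 366 = 399 s.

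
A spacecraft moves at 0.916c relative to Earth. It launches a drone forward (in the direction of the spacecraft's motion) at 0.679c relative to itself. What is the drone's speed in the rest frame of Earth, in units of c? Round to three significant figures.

0.983c

In units of c, u = (u' + v)/(1 + u'v) with u' = 0.679 and v = 0.916.
Numerator: 0.679 + 0.916 = 1.595. Denominator: 1 + (0.679)(0.916) = 1.621964.
u = 1.595/1.621964 = 0.98338, so the speed is 0.983c.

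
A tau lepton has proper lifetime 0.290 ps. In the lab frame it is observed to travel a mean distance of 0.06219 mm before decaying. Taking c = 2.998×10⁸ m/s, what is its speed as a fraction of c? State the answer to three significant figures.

Let x = d/(cτ) = 6.219×10^-5 m / (2.998×10⁸ m/s × 2.900×10^-13 s) = 0.7153. Since d = βγcτ, x = βγ = β/√(1−β²).
Solving: β² = x²/(1+x²) = 0.511654/1.511654 = 0.338473, so β = 0.582.

0.582c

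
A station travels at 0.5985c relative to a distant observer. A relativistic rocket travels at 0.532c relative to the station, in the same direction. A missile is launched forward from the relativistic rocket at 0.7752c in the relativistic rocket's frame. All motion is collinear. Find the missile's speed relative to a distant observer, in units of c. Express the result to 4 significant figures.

Compose velocities in two stages. Stage 1 (into S'): u₁ = (0.7752+0.532)/(1+0.7752×0.532) = 0.92551.
Stage 2 (into S): u = (0.92551+0.5985)/(1+0.92551×0.5985) = 0.98075, so the speed is 0.9808c.

0.9808c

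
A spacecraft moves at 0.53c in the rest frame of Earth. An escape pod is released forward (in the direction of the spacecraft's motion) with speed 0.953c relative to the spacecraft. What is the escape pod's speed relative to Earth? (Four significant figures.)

0.9853c

Relativistic velocity addition: u = (u' + v)/(1 + u'v/c²), with u' = 0.953c and v = 0.53c.
Numerator: 0.953 + 0.53 = 1.483. Denominator: 1 + (0.953)(0.53) = 1.50509.
u = 1.483/1.50509 = 0.98532, so the speed is 0.9853c.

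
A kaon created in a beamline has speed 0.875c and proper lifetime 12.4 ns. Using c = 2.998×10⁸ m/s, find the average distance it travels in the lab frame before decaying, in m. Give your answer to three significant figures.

β² = 0.765625, so γ = 1/√0.234375 = 2.0656.
Lab-frame lifetime: Δt = γτ = 2.0656 × 12.4 ns = 25.613 ns.
Distance: d = vΔt = 0.875 × 2.998×10⁸ m/s × 2.5613×10^-8 s = 6.72 m.

6.72 m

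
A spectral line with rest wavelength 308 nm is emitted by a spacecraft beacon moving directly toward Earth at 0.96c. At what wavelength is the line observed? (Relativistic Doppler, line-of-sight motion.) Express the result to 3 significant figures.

Relativistic Doppler for wavelength: λ_obs = λ_src · √((1−β)/(1+β)).
With β = 0.96: factor = √(0.04/1.96) = 0.14286.
λ_obs = 308 × 0.14286 = 44.0 nm.

44.0 nm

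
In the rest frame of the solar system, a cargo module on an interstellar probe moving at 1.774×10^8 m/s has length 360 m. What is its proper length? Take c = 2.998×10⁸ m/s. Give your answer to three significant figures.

β = v/c = (1.774×10^8 m/s)/(2.998×10⁸ m/s) = 0.591728.
γ = 1/√(1 − β²) = 1/√(1 − 0.350142) = 1/√0.649858 = 1/0.806138 = 1.2405.
Proper length: L₀ = γ·L = 1.2405 × 360 = 447 m.

447 m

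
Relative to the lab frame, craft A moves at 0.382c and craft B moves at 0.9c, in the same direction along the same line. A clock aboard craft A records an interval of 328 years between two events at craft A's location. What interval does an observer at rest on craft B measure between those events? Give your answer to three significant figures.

Speed of craft A in craft B's frame: u = (v_A − v_B)/(1 − v_A v_B/c²) = (0.382 − 0.9)/(1 − 0.382×0.9) = −0.518/0.6562 = −0.78939; |u| = 0.78939c.
γ for this relative speed: γ = 1/√(1 − 0.623137) = 1.629.
The clock on craft A records proper time, so craft B measures Δt = γΔτ = 1.629 × 328 = 534 years.

534 years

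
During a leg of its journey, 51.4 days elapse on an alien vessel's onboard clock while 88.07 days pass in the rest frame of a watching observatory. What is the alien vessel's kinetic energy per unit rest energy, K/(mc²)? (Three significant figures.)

0.713

From Δt = γΔτ: γ = 88.07/51.4 = 1.71342.
K/(mc²) = γ − 1 = 1.71342 − 1 = 0.713.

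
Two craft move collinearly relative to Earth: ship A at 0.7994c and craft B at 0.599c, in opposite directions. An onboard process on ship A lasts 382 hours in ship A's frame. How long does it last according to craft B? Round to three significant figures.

1170 hours

The velocity of ship A relative to craft B is (0.7994 + 0.599)c / (1 + 0.7994×0.599) = 0.94561c; relative speed 0.94561c.
At |u| = 0.94561c, γ = (1 − 0.894178)^(−1/2) = 3.0741.
The clock on ship A records proper time, so craft B measures Δt = γΔτ = 3.0741 × 382 = 1170 hours.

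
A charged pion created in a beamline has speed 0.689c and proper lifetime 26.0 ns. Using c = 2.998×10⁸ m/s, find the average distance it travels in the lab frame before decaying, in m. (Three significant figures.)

7.41 m

With β = 0.689, γ = 1/√(1 − 0.689²) = 1/√0.525279 = 1.3798.
Lab-frame lifetime: Δt = γτ = 1.3798 × 26.0 ns = 35.875 ns.
Distance: d = vΔt = 0.689 × 2.998×10⁸ m/s × 3.5875×10^-8 s = 7.41 m.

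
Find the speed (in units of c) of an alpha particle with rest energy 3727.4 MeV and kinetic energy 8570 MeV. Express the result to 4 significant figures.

0.9530c

γ = 1 + K/(mc²) = 1 + 8570/3727.4 = 3.2992.
β = √(1 − 1/γ²) = √(1 − 0.0918719) = √0.9081281 = 0.9530.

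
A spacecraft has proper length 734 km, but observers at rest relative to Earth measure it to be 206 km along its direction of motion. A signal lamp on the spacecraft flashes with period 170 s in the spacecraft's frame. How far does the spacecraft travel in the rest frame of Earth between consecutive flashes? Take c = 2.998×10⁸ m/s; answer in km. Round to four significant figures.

γ = L₀/L = 734/206 = 3.56311.
β = √(1 − 1/γ²) = 0.95981. Lab-frame period = γτ = 3.56311×170 s = 605.73 s. Distance = βc × γτ = 0.95981 × 2.998×10⁸ m/s × 605.73 s = 1.7430×10^11 m = 1.743×10^8 km.

1.743×10^8 km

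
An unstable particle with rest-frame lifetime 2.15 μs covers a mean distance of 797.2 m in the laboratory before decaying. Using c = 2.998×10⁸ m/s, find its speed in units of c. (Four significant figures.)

0.7776c

Let x = d/(cτ) = 797.2 m / (2.998×10⁸ m/s × 2.150×10^-6 s) = 1.2368. Since d = βγcτ, x = βγ = β/√(1−β²).
Solving: β² = x²/(1+x²) = 1.52967/2.52967 = 0.604692, so β = 0.7776.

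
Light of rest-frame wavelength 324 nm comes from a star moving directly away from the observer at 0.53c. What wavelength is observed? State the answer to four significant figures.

Relativistic Doppler for wavelength: λ_obs = λ_src · √((1+β)/(1−β)).
With β = 0.53: factor = √(1.53/0.47) = 1.8043.
λ_obs = 324 × 1.8043 = 584.6 nm.

584.6 nm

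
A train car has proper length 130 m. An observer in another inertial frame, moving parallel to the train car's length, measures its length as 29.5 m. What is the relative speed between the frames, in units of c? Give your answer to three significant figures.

0.974c

Length contraction gives γ = L₀/L = 130/29.5 = 4.4068.
β = √(1 − 1/γ²) = √0.948506 = 0.974.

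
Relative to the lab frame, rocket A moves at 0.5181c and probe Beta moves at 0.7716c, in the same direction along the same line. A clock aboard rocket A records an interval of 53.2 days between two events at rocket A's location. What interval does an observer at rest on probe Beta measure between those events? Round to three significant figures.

58.7 days

Transform rocket A's velocity into probe Beta's frame: (0.5181 − 0.7716)/(1 − 0.5181·0.7716) = −0.2535/0.60023404, so the relative speed is 0.42234c.
γ for this relative speed: γ = 1/√(1 − 0.178371) = 1.1032.
Rocket A's interval is proper; time dilation gives Δt_B = γΔτ = 1.1032 × 53.2 days = 58.7 days.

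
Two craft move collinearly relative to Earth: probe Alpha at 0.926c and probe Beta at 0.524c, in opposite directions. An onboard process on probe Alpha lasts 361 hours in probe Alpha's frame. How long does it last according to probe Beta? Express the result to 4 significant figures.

1667 hours

The velocity of probe Alpha relative to probe Beta is (0.926 + 0.524)c / (1 + 0.926×0.524) = 0.97628c; relative speed 0.97628c.
At |u| = 0.97628c, γ = (1 − 0.953123)^(−1/2) = 4.6187.
The clock on probe Alpha records proper time, so probe Beta measures Δt = γΔτ = 4.6187 × 361 = 1667 hours.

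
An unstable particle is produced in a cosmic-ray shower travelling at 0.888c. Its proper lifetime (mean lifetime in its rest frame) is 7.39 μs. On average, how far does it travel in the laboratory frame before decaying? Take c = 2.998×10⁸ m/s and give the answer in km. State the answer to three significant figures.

4.28 km

Lorentz factor: γ = (1 − 0.788544)^(−1/2) = 2.1747.
Lab-frame lifetime: Δt = γτ = 2.1747 × 7.39 μs = 16.071 μs.
Distance: d = vΔt = 0.888 × 2.998×10⁸ m/s × 1.6071×10^-5 s = 4280 m = 4.28 km.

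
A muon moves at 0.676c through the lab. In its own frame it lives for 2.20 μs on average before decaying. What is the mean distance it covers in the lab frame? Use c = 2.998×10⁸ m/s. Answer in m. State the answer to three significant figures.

γ = 1/√(1 − β²) = 1/√(1 − 0.456976) = 1/√0.543024 = 1/0.736902 = 1.357.
Lab-frame lifetime: Δt = γτ = 1.357 × 2.20 μs = 2.9854 μs.
Distance: d = vΔt = 0.676 × 2.998×10⁸ m/s × 2.9854×10^-6 s = 605 m.

605 m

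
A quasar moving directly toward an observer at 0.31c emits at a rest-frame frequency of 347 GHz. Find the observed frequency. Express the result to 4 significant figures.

478.1 GHz

Relativistic Doppler (source moving toward): f_obs = f_src · √((1+β)/(1−β)).
With β = 0.31: factor = √(1.31/0.69) = 1.3779.
f_obs = 347 × 1.3779 = 478.1 GHz.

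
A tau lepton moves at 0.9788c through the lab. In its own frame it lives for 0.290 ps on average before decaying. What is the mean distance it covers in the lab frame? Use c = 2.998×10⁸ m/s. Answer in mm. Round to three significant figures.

γ = 1/√(1 − β²) = 1/√(1 − 0.95804944) = 1/√0.04195056 = 1/0.204818 = 4.8824.
Lab-frame lifetime: Δt = γτ = 4.8824 × 0.290 ps = 1.4159 ps.
Distance: d = vΔt = 0.9788 × 2.998×10⁸ m/s × 1.4159×10^-12 s = 4.15×10^-4 m = 0.415 mm.

0.415 mm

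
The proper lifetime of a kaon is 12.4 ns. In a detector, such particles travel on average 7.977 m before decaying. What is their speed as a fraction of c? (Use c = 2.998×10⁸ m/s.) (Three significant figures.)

0.906c

Let x = d/(cτ) = 7.977 m / (2.998×10⁸ m/s × 1.240×10^-8 s) = 2.1458. Since d = βγcτ, x = βγ = β/√(1−β²).
Solving: β² = x²/(1+x²) = 4.60446/5.60446 = 0.821571, so β = 0.906.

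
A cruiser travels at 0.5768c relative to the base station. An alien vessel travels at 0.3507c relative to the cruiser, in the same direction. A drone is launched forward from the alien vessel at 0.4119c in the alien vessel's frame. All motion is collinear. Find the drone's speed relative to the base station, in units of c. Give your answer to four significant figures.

First combine the drone and alien vessel (S''→S'): u₁ = (0.4119 + 0.3507)/(1 + 0.4119×0.3507) = 0.7626/1.14445333 = 0.66634.
Then combine with the cruiser (S'→S): u = (0.66634 + 0.5768)/(1 + 0.66634×0.5768) = 1.24314/1.384344912 = 0.898.

0.8980c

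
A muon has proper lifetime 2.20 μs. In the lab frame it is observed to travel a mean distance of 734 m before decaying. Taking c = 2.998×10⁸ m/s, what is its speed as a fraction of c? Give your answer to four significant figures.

0.7438c

Let x = d/(cτ) = 734.0 m / (2.998×10⁸ m/s × 2.200×10^-6 s) = 1.1129. Since d = βγcτ, x = βγ = β/√(1−β²).
Solving: β² = x²/(1+x²) = 1.23855/2.23855 = 0.553282, so β = 0.7438.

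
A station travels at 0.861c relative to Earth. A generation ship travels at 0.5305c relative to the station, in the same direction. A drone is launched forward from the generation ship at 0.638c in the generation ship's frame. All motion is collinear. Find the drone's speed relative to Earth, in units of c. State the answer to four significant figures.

0.9899c

Compose velocities in two stages. Stage 1 (into S'): u₁ = (0.638+0.5305)/(1+0.638×0.5305) = 0.87302.
Stage 2 (into S): u = (0.87302+0.861)/(1+0.87302×0.861) = 0.98992, so the speed is 0.9899c.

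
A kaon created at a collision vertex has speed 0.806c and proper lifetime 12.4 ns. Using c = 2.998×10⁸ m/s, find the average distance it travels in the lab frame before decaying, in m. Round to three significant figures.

5.06 m

With β = 0.806, γ = 1/√(1 − 0.806²) = 1/√0.350364 = 1.6894.
Lab-frame lifetime: Δt = γτ = 1.6894 × 12.4 ns = 20.949 ns.
Distance: d = vΔt = 0.806 × 2.998×10⁸ m/s × 2.0949×10^-8 s = 5.06 m.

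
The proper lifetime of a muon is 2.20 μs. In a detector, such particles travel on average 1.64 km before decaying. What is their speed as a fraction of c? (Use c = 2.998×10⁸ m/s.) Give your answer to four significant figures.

Let x = d/(cτ) = 1640 m / (2.998×10⁸ m/s × 2.200×10^-6 s) = 2.4865. Since d = βγcτ, x = βγ = β/√(1−β²).
Solving: β² = x²/(1+x²) = 6.18268/7.18268 = 0.860776, so β = 0.9278.

0.9278c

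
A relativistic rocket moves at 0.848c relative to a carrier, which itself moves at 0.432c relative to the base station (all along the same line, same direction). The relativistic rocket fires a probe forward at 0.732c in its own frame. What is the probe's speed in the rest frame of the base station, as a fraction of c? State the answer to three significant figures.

Apply u = (u'+v)/(1+u'v) twice. Probe in the carrier frame: (0.732+0.848)/(1+0.732·0.848) = 1.58/1.620736 = 0.97487c.
That velocity, transformed to the rest frame of the base station: (0.97487+0.432)/(1+0.97487·0.432) = 1.40687/1.42114384 = 0.98996c.

0.990c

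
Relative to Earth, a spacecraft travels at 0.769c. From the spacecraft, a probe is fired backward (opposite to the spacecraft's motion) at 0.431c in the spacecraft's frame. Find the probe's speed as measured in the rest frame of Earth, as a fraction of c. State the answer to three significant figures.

In units of c, u = (u' + v)/(1 + u'v) with u' = −0.431 and v = 0.769.
Numerator: −0.431 + 0.769 = 0.338. Denominator: 1 + (−0.431)(0.769) = 0.668561.
u = 0.338/0.668561 = 0.50556, so the speed is 0.506c.

0.506c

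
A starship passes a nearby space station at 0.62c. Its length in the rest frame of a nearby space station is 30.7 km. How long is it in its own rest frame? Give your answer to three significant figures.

39.1 km

γ = 1/√(1 − β²) = 1/√(1 − 0.3844) = 1/√0.6156 = 1/0.784602 = 1.2745.
Proper length: L₀ = γ·L = 1.2745 × 30.7 = 39.1 km.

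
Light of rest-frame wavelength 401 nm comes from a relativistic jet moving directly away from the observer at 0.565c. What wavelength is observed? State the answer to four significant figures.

Relativistic Doppler for wavelength: λ_obs = λ_src · √((1+β)/(1−β)).
With β = 0.565: factor = √(1.565/0.435) = 1.8968.
λ_obs = 401 × 1.8968 = 760.6 nm.

760.6 nm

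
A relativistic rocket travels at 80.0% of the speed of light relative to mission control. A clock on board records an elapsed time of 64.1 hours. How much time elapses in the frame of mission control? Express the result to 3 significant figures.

β² = 0.64, so γ = 1/√0.36 = 1.6667.
The onboard clock measures proper time, so the interval in the rest frame of mission control is dilated: Δt = γ·Δτ = 1.6667 × 64.1 hours = 107 hours.

107 hours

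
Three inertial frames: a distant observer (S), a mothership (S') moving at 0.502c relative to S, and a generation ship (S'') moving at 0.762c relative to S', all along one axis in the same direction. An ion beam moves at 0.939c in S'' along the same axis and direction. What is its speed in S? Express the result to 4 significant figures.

Compose velocities in two stages. Stage 1 (into S'): u₁ = (0.939+0.762)/(1+0.939×0.762) = 0.99154.
Stage 2 (into S): u = (0.99154+0.502)/(1+0.99154×0.502) = 0.99719, so the speed is 0.9972c.

0.9972c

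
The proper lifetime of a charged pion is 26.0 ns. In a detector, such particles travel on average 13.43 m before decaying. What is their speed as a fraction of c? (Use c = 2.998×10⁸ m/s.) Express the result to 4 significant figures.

0.8649c

Lab distance = (lab lifetime)·v = γτ·βc, so βγ = d/(cτ) = 13.43/(2.998×10⁸ × 2.600×10^-8) = 1.7229.
With βγ = 1.7229: γ² = 1 + (βγ)² = 3.96838, and β = (βγ)/γ = 1.7229/1.99208 = 0.8649.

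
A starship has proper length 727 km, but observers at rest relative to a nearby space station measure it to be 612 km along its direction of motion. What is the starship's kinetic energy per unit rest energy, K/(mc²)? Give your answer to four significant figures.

From L = L₀/γ: γ = 727/612 = 1.18791.
K/(mc²) = γ − 1 = 1.18791 − 1 = 0.1879.

0.1879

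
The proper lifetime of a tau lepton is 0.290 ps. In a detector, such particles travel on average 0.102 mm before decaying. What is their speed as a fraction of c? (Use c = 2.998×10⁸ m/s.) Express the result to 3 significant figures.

d = βγcτ ⇒ βγ = d/(cτ) = 1.020×10^-4 m / (8.6942×10^-5 m) = 1.1732.
β = (βγ)/√(1+(βγ)²) = 1.1732/√2.3764 = 0.761.

0.761c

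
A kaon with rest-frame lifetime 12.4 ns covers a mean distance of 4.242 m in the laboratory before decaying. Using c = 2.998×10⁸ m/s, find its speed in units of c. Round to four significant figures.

Let x = d/(cτ) = 4.242 m / (2.998×10⁸ m/s × 1.240×10^-8 s) = 1.1411. Since d = βγcτ, x = βγ = β/√(1−β²).
Solving: β² = x²/(1+x²) = 1.30211/2.30211 = 0.565616, so β = 0.7521.

0.7521c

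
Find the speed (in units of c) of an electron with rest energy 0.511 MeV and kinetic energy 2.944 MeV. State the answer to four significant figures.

K = (γ−1)mc², so γ = 1 + 2.944/0.511 = 6.7613.
Then v/c = √(1 − γ⁻²) = √(1 − 0.0218746) = √0.9781254 = 0.9890.

0.9890c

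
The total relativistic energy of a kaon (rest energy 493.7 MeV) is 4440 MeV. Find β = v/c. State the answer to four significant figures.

0.9938

γ = E/(mc²) = 4440/493.7 = 8.9933.
β = √(1 − 1/γ²) = √(1 − 0.0123641) = √0.9876359 = 0.9938.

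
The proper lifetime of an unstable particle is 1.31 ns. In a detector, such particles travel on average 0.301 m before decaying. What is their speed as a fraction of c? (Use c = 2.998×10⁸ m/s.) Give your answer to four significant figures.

0.6083c

Let x = d/(cτ) = 0.3010 m / (2.998×10⁸ m/s × 1.310×10^-9 s) = 0.76641. Since d = βγcτ, x = βγ = β/√(1−β²).
Solving: β² = x²/(1+x²) = 0.587384/1.587384 = 0.370033, so β = 0.6083.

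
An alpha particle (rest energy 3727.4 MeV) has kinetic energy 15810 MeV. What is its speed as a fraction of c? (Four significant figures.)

0.9816c

γ = 1 + K/(mc²) = 1 + 15810/3727.4 = 5.2416.
β = √(1 − 1/γ²) = √(1 − 0.0363976) = √0.9636024 = 0.9816.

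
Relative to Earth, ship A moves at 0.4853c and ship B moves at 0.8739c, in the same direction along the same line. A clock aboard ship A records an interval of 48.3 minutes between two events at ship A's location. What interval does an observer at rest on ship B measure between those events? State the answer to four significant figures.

Speed of ship A in ship B's frame: u = (v_A − v_B)/(1 − v_A v_B/c²) = (0.4853 − 0.8739)/(1 − 0.4853×0.8739) = −0.3886/0.57589633 = −0.67477; |u| = 0.67477c.
At |u| = 0.67477c, γ = (1 − 0.455315)^(−1/2) = 1.355.
The clock on ship A records proper time, so ship B measures Δt = γΔτ = 1.355 × 48.3 = 65.45 minutes.

65.45 minutes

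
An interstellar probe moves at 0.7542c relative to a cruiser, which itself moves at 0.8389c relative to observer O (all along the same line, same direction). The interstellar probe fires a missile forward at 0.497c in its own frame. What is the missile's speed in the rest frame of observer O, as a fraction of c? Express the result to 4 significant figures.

0.9918c

Apply u = (u'+v)/(1+u'v) twice. Missile in the cruiser frame: (0.497+0.7542)/(1+0.497·0.7542) = 1.2512/1.3748374 = 0.91007c.
That velocity, transformed to the rest frame of observer O: (0.91007+0.8389)/(1+0.91007·0.8389) = 1.74897/1.763457723 = 0.99178c.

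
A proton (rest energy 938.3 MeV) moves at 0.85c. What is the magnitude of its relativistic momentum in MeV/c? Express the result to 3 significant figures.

1510 MeV/c

γ = 1/√(1 − β²) = 1/√(1 − 0.7225) = 1/√0.2775 = 1/0.526783 = 1.8983.
Momentum: p = γβ·mc = 1.8983 × 0.85 × 938.3 MeV/c = 1510 MeV/c.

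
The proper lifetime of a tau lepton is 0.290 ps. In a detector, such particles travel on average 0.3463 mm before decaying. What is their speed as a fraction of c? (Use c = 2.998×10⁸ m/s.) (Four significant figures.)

d = βγcτ ⇒ βγ = d/(cτ) = 3.463×10^-4 m / (8.6942×10^-5 m) = 3.9831.
β = (βγ)/√(1+(βγ)²) = 3.9831/√16.8651 = 0.9699.

0.9699c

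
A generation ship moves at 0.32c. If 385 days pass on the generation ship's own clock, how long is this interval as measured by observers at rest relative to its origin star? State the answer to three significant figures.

406 days

With β = 0.32, γ = 1/√(1 − 0.32²) = 1/√0.8976 = 1.0555.
The onboard clock measures proper time, so the interval in the rest frame of its origin star is dilated: Δt = γ·Δτ = 1.0555 × 385 days = 406 days.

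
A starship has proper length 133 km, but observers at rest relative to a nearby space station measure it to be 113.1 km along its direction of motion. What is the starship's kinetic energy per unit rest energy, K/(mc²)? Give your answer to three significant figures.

0.176

Length contraction gives γ = L₀/L = 133/113.1 = 1.17595.
Since K = (γ−1)mc², K/(mc²) = 1.17595 − 1 = 0.176.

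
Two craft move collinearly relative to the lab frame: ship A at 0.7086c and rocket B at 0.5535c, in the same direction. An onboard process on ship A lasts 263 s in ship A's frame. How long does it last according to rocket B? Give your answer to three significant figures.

Transform ship A's velocity into rocket B's frame: (0.7086 − 0.5535)/(1 − 0.7086·0.5535) = 0.1551/0.6077899, so the relative speed is 0.25519c.
γ for this relative speed: γ = 1/√(1 − 0.0651219) = 1.0342.
Ship A's interval is proper; time dilation gives Δt_B = γΔτ = 1.0342 × 263 s = 272 s.

272 s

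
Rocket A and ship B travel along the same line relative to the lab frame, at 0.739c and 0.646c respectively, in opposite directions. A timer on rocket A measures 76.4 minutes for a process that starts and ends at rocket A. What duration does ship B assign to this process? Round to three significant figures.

219 minutes

Speed of rocket A in ship B's frame: u = (v_A + v_B)/(1 + v_A v_B/c²) = (0.739 + 0.646)/(1 + 0.739×0.646) = 1.385/1.477394 = 0.93746; |u| = 0.93746c.
At |u| = 0.93746c, γ = (1 − 0.878831)^(−1/2) = 2.8728.
Rocket A's interval is proper; time dilation gives Δt_B = γΔτ = 2.8728 × 76.4 minutes = 219 minutes.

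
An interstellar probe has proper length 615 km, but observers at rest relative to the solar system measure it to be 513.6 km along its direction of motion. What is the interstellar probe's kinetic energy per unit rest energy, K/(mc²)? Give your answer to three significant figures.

γ = L₀/L = 615/513.6 = 1.19743.
Since K = (γ−1)mc², K/(mc²) = 1.19743 − 1 = 0.197.

0.197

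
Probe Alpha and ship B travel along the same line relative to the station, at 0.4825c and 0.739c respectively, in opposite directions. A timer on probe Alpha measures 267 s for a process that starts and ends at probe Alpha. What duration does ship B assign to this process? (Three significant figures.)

614 s

The velocity of probe Alpha relative to ship B is (0.4825 + 0.739)c / (1 + 0.4825×0.739) = 0.90043c; relative speed 0.90043c.
At |u| = 0.90043c, γ = (1 − 0.810774)^(−1/2) = 2.2988.
The clock on probe Alpha records proper time, so ship B measures Δt = γΔτ = 2.2988 × 267 = 614 s.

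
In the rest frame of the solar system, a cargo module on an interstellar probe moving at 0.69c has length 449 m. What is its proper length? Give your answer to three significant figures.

Lorentz factor: γ = (1 − 0.4761)^(−1/2) = 1.3816.
Proper length: L₀ = γ·L = 1.3816 × 449 = 620 m.

620 m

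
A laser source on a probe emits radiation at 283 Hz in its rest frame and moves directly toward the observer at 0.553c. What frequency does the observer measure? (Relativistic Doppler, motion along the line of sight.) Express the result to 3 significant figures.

527 Hz

Relativistic Doppler (source moving toward): f_obs = f_src · √((1+β)/(1−β)).
With β = 0.553: factor = √(1.553/0.447) = 1.8639.
f_obs = 283 × 1.8639 = 527 Hz.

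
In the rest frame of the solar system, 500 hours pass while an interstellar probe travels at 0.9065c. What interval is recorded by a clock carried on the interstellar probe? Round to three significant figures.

211 hours

With β = 0.9065, γ = 1/√(1 − 0.9065²) = 1/√0.17825775 = 2.3685.
The moving clock records proper time: Δτ = Δt/γ = 500/2.3685 = 211 hours.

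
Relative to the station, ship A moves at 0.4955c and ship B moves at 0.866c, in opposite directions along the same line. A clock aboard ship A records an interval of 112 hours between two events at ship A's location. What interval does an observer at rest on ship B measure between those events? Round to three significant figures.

Transform ship A's velocity into ship B's frame: (0.4955 + 0.866)/(1 + 0.4955·0.866) = 1.3615/1.429103, so the relative speed is 0.9527c.
At |u| = 0.9527c, γ = (1 − 0.907637)^(−1/2) = 3.2904.
The clock on ship A records proper time, so ship B measures Δt = γΔτ = 3.2904 × 112 = 369 hours.

369 hours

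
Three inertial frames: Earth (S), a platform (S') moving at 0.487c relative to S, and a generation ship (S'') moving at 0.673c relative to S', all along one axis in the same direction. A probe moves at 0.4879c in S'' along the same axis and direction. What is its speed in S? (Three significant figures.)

Compose velocities in two stages. Stage 1 (into S'): u₁ = (0.4879+0.673)/(1+0.4879×0.673) = 0.87394.
Stage 2 (into S): u = (0.87394+0.487)/(1+0.87394×0.487) = 0.95464, so the speed is 0.955c.

0.955c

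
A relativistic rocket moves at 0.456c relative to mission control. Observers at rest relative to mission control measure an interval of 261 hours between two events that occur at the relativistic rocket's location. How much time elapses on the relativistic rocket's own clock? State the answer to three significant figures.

Lorentz factor: γ = (1 − 0.207936)^(−1/2) = 1.1236.
The moving clock records proper time: Δτ = Δt/γ = 261/1.1236 = 232 hours.

232 hours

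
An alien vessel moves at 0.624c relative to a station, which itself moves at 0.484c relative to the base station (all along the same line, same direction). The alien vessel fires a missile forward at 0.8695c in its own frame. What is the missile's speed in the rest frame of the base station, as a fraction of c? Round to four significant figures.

0.9888c

First combine the missile and alien vessel (S''→S'): u₁ = (0.8695 + 0.624)/(1 + 0.8695×0.624) = 1.4935/1.542568 = 0.96819.
Then combine with the station (S'→S): u = (0.96819 + 0.484)/(1 + 0.96819×0.484) = 1.45219/1.46860396 = 0.98882.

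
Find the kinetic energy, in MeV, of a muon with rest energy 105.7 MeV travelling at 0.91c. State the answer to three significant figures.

149 MeV

γ = 1/√(1 − β²) = 1/√(1 − 0.8281) = 1/√0.1719 = 1/0.414608 = 2.4119.
Kinetic energy: K = (γ − 1)mc² = (2.4119 − 1) × 105.7 MeV = 1.4119 × 105.7 = 149 MeV.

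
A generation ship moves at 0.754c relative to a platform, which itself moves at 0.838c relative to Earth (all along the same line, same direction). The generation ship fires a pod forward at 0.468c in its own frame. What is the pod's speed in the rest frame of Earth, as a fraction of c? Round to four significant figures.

Compose velocities in two stages. Stage 1 (into S'): u₁ = (0.468+0.754)/(1+0.468×0.754) = 0.90326.
Stage 2 (into S): u = (0.90326+0.838)/(1+0.90326×0.838) = 0.99108, so the speed is 0.9911c.

0.9911c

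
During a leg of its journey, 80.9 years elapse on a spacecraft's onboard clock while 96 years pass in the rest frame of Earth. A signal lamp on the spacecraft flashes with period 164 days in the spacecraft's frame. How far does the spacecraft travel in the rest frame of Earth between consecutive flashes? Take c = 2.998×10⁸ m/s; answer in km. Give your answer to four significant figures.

γ = Δt/Δτ = 96/80.9 = 1.18665.
β = √(1 − 1/γ²) = 0.53837. Lab-frame period = γτ = 1.18665×164 days = 194.61 days. Distance = βc × γτ = 0.53837 × 2.998×10⁸ m/s × 16814304 s = 2.7139×10^15 m = 2.714×10^12 km.

2.714×10^12 km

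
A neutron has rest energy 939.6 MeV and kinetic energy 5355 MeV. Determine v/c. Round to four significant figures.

γ = 1 + K/(mc²) = 1 + 5355/939.6 = 6.6992.
β = √(1 − 1/γ²) = √(1 − 0.022282) = √0.977718 = 0.9888.

0.9888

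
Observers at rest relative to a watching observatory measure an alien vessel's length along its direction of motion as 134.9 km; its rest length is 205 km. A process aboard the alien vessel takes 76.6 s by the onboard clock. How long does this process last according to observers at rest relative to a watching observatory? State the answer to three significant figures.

116 s

γ = L₀/L = 205/134.9 = 1.51964.
Δt = γΔτ = 1.51964 × 76.6 = 116 s.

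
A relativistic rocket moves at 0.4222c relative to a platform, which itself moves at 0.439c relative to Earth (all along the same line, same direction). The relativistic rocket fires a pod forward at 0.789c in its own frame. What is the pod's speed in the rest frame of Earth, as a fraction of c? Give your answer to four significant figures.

0.9633c

Apply u = (u'+v)/(1+u'v) twice. Pod in the platform frame: (0.789+0.4222)/(1+0.789·0.4222) = 1.2112/1.3331158 = 0.90855c.
That velocity, transformed to the rest frame of Earth: (0.90855+0.439)/(1+0.90855·0.439) = 1.34755/1.39885345 = 0.96332c.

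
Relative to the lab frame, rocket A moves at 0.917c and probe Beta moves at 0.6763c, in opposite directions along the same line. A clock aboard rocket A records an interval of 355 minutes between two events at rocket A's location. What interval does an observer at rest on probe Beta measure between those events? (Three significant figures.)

1960 minutes

Speed of rocket A in probe Beta's frame: u = (v_A + v_B)/(1 + v_A v_B/c²) = (0.917 + 0.6763)/(1 + 0.917×0.6763) = 1.5933/1.6201671 = 0.98342; |u| = 0.98342c.
At |u| = 0.98342c, γ = (1 − 0.967115)^(−1/2) = 5.5144.
Rocket A's interval is proper; time dilation gives Δt_B = γΔτ = 5.5144 × 355 minutes = 1960 minutes.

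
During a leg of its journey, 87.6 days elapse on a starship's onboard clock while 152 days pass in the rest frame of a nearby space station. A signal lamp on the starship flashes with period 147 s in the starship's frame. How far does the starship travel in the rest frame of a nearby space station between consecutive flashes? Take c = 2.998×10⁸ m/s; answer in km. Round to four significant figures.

6.249×10^7 km

From Δt = γΔτ: γ = 152/87.6 = 1.73516.
β = √(1 − 1/γ²) = 0.81723. Lab-frame period = γτ = 1.73516×147 s = 255.07 s. Distance = βc × γτ = 0.81723 × 2.998×10⁸ m/s × 255.07 s = 6.2494×10^10 m = 6.249×10^7 km.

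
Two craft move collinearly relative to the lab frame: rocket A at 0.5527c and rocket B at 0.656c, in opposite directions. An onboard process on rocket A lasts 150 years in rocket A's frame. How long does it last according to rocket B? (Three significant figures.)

325 years

Speed of rocket A in rocket B's frame: u = (v_A + v_B)/(1 + v_A v_B/c²) = (0.5527 + 0.656)/(1 + 0.5527×0.656) = 1.2087/1.3625712 = 0.88707; |u| = 0.88707c.
γ for this relative speed: γ = 1/√(1 − 0.786893) = 2.1662.
Rocket A's interval is proper; time dilation gives Δt_B = γΔτ = 2.1662 × 150 years = 325 years.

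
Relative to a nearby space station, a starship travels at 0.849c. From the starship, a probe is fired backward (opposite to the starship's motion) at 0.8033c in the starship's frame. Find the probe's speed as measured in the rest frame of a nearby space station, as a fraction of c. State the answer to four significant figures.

0.1437c

In units of c, u = (u' + v)/(1 + u'v) with u' = −0.8033 and v = 0.849.
Numerator: −0.8033 + 0.849 = 0.0457. Denominator: 1 + (−0.8033)(0.849) = 0.3179983.
u = 0.0457/0.3179983 = 0.14371, so the speed is 0.1437c.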